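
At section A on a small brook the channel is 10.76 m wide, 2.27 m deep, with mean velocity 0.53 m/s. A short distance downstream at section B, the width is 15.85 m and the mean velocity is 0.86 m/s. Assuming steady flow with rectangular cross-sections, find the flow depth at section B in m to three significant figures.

0.950 m

Q = A₁V₁ = (10.76×2.27) × 0.53 = 12.95 m³/s
d₂ = Q/(b₂ V₂) = 12.95/(15.85×0.86) = 0.9497 m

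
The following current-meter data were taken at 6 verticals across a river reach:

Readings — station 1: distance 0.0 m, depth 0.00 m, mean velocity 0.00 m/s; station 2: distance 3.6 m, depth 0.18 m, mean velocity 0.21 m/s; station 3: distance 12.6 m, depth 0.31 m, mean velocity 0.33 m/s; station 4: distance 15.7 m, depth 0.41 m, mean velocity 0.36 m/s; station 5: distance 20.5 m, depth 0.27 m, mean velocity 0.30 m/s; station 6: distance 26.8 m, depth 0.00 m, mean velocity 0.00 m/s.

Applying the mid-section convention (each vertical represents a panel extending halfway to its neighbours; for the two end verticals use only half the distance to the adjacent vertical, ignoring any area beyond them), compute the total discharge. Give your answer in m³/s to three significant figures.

1.89 m³/s

w_2 = (12.6 − 0.0)/2 = 6.3 m; q_2 = 0.21 × 0.18 × 6.3 = 0.2381 m³/s
w_3 = (15.7 − 3.6)/2 = 6.05 m; q_3 = 0.33 × 0.31 × 6.05 = 0.6189 m³/s
w_4 = (20.5 − 12.6)/2 = 3.95 m; q_4 = 0.36 × 0.41 × 3.95 = 0.5830 m³/s
w_5 = (26.8 − 15.7)/2 = 5.55 m; q_5 = 0.30 × 0.27 × 5.55 = 0.4496 m³/s
Stations 1, 6 contribute zero (depth or velocity is 0).
Q = Σ qᵢ = 1.890 m³/s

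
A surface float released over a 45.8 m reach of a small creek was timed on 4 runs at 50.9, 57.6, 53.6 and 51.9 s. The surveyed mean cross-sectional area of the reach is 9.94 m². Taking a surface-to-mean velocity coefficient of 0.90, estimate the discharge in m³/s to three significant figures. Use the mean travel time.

7.66 m³/s

t̄ = (50.9 + 57.6 + 53.6 + 51.9) / 4 = 53.5 s
v_surface = L / t̄ = 45.8 / 53.5 = 0.8561 m/s
v_mean = 0.90 × 0.8561 = 0.7705 m/s
Q = A × v_mean = 9.94 × 0.7705 = 7.658 m³/s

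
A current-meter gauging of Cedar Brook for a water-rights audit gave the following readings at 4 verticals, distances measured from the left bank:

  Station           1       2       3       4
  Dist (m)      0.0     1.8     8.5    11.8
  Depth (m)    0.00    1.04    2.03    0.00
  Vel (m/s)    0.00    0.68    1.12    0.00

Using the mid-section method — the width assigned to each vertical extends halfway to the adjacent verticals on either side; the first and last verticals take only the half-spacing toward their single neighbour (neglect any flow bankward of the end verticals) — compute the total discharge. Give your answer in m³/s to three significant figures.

w_2 = (8.5 − 0.0)/2 = 4.25 m; q_2 = 0.68 × 1.04 × 4.25 = 3.006 m³/s
w_3 = (11.8 − 1.8)/2 = 5 m; q_3 = 1.12 × 2.03 × 5 = 11.37 m³/s
Stations 1, 4 contribute zero (depth or velocity is 0).
Q = Σ qᵢ = 14.37 m³/s

14.4 m³/s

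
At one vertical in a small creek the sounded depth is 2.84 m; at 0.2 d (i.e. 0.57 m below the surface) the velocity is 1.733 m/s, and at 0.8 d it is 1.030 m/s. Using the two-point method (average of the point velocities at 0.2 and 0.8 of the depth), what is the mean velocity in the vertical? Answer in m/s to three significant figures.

1.38 m/s

v̄ = (1.733 + 1.030) / 2 = 1.382 m/s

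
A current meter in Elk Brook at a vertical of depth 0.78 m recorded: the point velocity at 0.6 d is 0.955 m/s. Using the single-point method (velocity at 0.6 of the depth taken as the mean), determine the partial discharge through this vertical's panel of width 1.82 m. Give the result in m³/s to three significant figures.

v̄ = v₀.₆ = 0.955 m/s
q = v̄ × d × w = 0.9550 × 0.78 × 1.82 = 1.356 m³/s

1.36 m³/s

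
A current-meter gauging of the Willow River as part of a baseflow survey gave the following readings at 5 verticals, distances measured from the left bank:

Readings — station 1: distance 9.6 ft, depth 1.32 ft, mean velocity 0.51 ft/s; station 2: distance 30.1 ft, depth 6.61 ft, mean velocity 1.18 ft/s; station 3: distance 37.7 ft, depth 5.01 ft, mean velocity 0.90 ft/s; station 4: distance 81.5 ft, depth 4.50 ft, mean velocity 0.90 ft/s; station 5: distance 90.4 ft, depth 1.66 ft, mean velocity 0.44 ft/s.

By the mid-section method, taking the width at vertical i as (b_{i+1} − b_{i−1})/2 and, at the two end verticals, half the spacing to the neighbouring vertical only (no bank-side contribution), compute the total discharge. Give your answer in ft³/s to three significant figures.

w_1 = (30.1 − 9.6)/2 = 10.25 ft; q_1 = 0.51 × 1.32 × 10.25 = 6.900 ft³/s
w_2 = (37.7 − 9.6)/2 = 14.05 ft; q_2 = 1.18 × 6.61 × 14.05 = 109.6 ft³/s
w_3 = (81.5 − 30.1)/2 = 25.7 ft; q_3 = 0.90 × 5.01 × 25.7 = 115.9 ft³/s
w_4 = (90.4 − 37.7)/2 = 26.35 ft; q_4 = 0.90 × 4.50 × 26.35 = 106.7 ft³/s
w_5 = (90.4 − 81.5)/2 = 4.45 ft; q_5 = 0.44 × 1.66 × 4.45 = 3.250 ft³/s
Q = Σ qᵢ = 342.3 ft³/s

342 ft³/s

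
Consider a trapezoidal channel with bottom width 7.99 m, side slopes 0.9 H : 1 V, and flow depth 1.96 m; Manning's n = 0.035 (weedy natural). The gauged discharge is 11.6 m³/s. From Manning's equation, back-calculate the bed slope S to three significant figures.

0.000277

A = (b + z·y)·y = (7.99 + 0.9×1.96)×1.96 = 19.12 m²
P = b + 2y√(1+z²) = 7.99 + 2×1.96×√(1+0.9²) = 13.26 m
R = A/P = 19.12/13.26 = 1.441 m
S = (Q·n / (1·A·R^(2/3)))² = (11.6×0.035 / (1×19.12×1.276))² = 0.0002770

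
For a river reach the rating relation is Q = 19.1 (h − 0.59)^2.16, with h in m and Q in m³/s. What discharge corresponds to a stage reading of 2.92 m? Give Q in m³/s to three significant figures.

Q = 19.1 × (2.92 − 0.59)^2.16 = 19.1 × 2.33^2.16 = 118.7 m³/s

119 m³/s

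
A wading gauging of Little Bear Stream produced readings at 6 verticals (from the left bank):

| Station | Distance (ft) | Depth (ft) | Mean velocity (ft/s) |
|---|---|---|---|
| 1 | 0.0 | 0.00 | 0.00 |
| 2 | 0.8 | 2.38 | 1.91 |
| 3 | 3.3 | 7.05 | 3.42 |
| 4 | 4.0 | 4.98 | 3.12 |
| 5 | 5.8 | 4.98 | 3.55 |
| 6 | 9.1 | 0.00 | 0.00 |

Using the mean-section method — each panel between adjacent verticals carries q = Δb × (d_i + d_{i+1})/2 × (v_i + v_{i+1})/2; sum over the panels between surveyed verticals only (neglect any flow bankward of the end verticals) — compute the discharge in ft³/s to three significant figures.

Panel 1-2: Δb = 0.8 ft, d̄ = (0.00+2.38)/2 = 1.19, v̄ = (0.00+1.91)/2 = 0.955 → q = 0.8×1.19×0.955 = 0.9092 ft³/s
Panel 2-3: Δb = 2.5 ft, d̄ = (2.38+7.05)/2 = 4.715, v̄ = (1.91+3.42)/2 = 2.665 → q = 2.5×4.715×2.665 = 31.41 ft³/s
Panel 3-4: Δb = 0.7 ft, d̄ = (7.05+4.98)/2 = 6.015, v̄ = (3.42+3.12)/2 = 3.27 → q = 0.7×6.015×3.27 = 13.77 ft³/s
Panel 4-5: Δb = 1.8 ft, d̄ = (4.98+4.98)/2 = 4.98, v̄ = (3.12+3.55)/2 = 3.335 → q = 1.8×4.98×3.335 = 29.89 ft³/s
Panel 5-6: Δb = 3.3 ft, d̄ = (4.98+0.00)/2 = 2.49, v̄ = (3.55+0.00)/2 = 1.775 → q = 3.3×2.49×1.775 = 14.59 ft³/s
Q = Σ q = 90.57 ft³/s

90.6 ft³/s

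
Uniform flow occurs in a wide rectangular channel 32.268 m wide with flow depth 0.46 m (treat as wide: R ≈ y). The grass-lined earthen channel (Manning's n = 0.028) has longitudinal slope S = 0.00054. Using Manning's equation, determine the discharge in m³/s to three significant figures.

7.34 m³/s

A = b·y = 32.268 × 0.46 = 14.84 m²
Wide channel: R ≈ y = 0.46 m
Q = (1/n)·A·R^(2/3)·S^(1/2) = (1/0.028) × 14.84 × 0.4600^(2/3) × 0.00054^(1/2) = 7.341 m³/s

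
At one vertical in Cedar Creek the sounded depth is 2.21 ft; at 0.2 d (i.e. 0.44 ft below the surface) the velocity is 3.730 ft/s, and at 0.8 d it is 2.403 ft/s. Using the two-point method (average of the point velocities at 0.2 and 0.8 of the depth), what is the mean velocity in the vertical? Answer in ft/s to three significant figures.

v̄ = (3.730 + 2.403) / 2 = 3.067 ft/s

3.07 ft/s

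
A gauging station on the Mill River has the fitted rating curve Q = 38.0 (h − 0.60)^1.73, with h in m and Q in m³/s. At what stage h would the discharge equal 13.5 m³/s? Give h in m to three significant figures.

h − h₀ = (Q/C)^(1/b) = (13.5/38.0)^(1/1.73) = 0.5498 m
h = 0.60 + 0.5498 = 1.150 m

1.15 m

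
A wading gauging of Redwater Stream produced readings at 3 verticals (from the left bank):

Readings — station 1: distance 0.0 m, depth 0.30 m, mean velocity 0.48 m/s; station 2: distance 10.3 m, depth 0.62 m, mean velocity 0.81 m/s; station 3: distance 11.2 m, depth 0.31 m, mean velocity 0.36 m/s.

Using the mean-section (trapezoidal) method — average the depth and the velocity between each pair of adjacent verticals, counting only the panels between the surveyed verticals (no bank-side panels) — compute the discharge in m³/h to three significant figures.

11900 m³/h

Panel 1-2: Δb = 10.3 m, d̄ = (0.30+0.62)/2 = 0.46, v̄ = (0.48+0.81)/2 = 0.645 → q = 10.3×0.46×0.645 = 3.056 m³/s
Panel 2-3: Δb = 0.9 m, d̄ = (0.62+0.31)/2 = 0.465, v̄ = (0.81+0.36)/2 = 0.585 → q = 0.9×0.465×0.585 = 0.2448 m³/s
Q = Σ q = 3.301 m³/s
= 3.301 × 3600 = 11880 m³/h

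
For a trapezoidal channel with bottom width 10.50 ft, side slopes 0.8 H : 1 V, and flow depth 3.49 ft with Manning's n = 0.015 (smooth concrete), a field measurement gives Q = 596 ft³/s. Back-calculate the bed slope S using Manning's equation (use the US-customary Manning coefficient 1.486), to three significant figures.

0.00527

A = (b + z·y)·y = (10.50 + 0.8×3.49)×3.49 = 46.39 ft²
P = b + 2y√(1+z²) = 10.50 + 2×3.49×√(1+0.8²) = 19.44 ft
R = A/P = 46.39/19.44 = 2.386 ft
S = (Q·n / (1.486·A·R^(2/3)))² = (596×0.015 / (1.486×46.39×1.786))² = 0.005274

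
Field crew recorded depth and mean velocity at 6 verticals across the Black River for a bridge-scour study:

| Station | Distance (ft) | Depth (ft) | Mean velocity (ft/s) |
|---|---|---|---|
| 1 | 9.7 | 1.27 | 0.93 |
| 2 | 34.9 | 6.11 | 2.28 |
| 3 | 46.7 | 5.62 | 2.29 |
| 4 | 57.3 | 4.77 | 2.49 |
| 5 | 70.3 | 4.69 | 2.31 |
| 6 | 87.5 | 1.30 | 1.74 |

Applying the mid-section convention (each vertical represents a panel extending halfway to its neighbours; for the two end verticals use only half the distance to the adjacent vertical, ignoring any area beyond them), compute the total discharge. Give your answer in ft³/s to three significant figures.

w_1 = (34.9 − 9.7)/2 = 12.6 ft; q_1 = 0.93 × 1.27 × 12.6 = 14.88 ft³/s
w_2 = (46.7 − 9.7)/2 = 18.5 ft; q_2 = 2.28 × 6.11 × 18.5 = 257.7 ft³/s
w_3 = (57.3 − 34.9)/2 = 11.2 ft; q_3 = 2.29 × 5.62 × 11.2 = 144.1 ft³/s
w_4 = (70.3 − 46.7)/2 = 11.8 ft; q_4 = 2.49 × 4.77 × 11.8 = 140.2 ft³/s
w_5 = (87.5 − 57.3)/2 = 15.1 ft; q_5 = 2.31 × 4.69 × 15.1 = 163.6 ft³/s
w_6 = (87.5 − 70.3)/2 = 8.6 ft; q_6 = 1.74 × 1.30 × 8.6 = 19.45 ft³/s
Q = Σ qᵢ = 739.9 ft³/s

740 ft³/s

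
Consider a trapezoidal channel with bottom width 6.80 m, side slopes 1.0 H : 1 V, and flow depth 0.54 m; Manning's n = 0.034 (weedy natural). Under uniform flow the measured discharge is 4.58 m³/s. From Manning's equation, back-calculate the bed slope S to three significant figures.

A = (b + z·y)·y = (6.80 + 1.0×0.54)×0.54 = 3.964 m²
P = b + 2y√(1+z²) = 6.80 + 2×0.54×√(1+1.0²) = 8.327 m
R = A/P = 3.964/8.327 = 0.4760 m
S = (Q·n / (1·A·R^(2/3)))² = (4.58×0.034 / (1×3.964×0.6096))² = 0.004153

0.00415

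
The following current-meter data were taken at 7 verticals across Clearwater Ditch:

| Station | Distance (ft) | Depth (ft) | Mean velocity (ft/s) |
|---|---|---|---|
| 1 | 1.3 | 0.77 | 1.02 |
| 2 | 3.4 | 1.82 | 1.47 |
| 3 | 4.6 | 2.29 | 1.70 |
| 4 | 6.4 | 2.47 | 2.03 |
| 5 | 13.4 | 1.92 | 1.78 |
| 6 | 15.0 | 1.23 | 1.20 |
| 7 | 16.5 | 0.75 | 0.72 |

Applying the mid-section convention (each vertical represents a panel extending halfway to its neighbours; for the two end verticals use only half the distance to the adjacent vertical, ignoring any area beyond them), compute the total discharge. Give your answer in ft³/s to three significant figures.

w_1 = (3.4 − 1.3)/2 = 1.05 ft; q_1 = 1.02 × 0.77 × 1.05 = 0.8247 ft³/s
w_2 = (4.6 − 1.3)/2 = 1.65 ft; q_2 = 1.47 × 1.82 × 1.65 = 4.414 ft³/s
w_3 = (6.4 − 3.4)/2 = 1.5 ft; q_3 = 1.70 × 2.29 × 1.5 = 5.840 ft³/s
w_4 = (13.4 − 4.6)/2 = 4.4 ft; q_4 = 2.03 × 2.47 × 4.4 = 22.06 ft³/s
w_5 = (15.0 − 6.4)/2 = 4.3 ft; q_5 = 1.78 × 1.92 × 4.3 = 14.70 ft³/s
w_6 = (16.5 − 13.4)/2 = 1.55 ft; q_6 = 1.20 × 1.23 × 1.55 = 2.288 ft³/s
w_7 = (16.5 − 15.0)/2 = 0.75 ft; q_7 = 0.72 × 0.75 × 0.75 = 0.4050 ft³/s
Q = Σ qᵢ = 50.53 ft³/s

50.5 ft³/s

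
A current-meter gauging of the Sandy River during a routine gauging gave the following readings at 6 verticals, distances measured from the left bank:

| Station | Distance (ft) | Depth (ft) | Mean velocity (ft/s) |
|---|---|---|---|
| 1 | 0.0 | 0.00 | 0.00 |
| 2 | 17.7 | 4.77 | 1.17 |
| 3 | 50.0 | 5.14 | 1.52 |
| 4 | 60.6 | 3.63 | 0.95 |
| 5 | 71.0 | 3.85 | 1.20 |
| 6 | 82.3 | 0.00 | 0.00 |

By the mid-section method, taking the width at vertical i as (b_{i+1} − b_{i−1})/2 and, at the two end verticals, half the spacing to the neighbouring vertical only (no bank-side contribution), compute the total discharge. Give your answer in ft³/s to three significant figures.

w_2 = (50.0 − 0.0)/2 = 25 ft; q_2 = 1.17 × 4.77 × 25 = 139.5 ft³/s
w_3 = (60.6 − 17.7)/2 = 21.45 ft; q_3 = 1.52 × 5.14 × 21.45 = 167.6 ft³/s
w_4 = (71.0 − 50.0)/2 = 10.5 ft; q_4 = 0.95 × 3.63 × 10.5 = 36.21 ft³/s
w_5 = (82.3 − 60.6)/2 = 10.85 ft; q_5 = 1.20 × 3.85 × 10.85 = 50.13 ft³/s
Stations 1, 6 contribute zero (depth or velocity is 0).
Q = Σ qᵢ = 393.4 ft³/s

393 ft³/s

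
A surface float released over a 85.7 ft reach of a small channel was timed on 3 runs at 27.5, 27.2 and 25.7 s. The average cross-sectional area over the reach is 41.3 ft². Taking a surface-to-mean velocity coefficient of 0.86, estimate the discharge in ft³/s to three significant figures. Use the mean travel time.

t̄ = (27.5 + 27.2 + 25.7) / 3 = 26.8 s
v_surface = L / t̄ = 85.7 / 26.8 = 3.198 ft/s
v_mean = 0.86 × 3.198 = 2.750 ft/s
Q = A × v_mean = 41.3 × 2.750 = 113.6 ft³/s

114 ft³/s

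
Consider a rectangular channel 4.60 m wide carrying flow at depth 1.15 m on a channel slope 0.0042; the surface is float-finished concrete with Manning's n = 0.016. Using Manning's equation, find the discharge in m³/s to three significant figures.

17.9 m³/s

A = b·y = 4.60 × 1.15 = 5.290 m²
P = b + 2y = 4.60 + 2×1.15 = 6.900 m
R = A/P = 5.290/6.900 = 0.7667 m
Q = (1/n)·A·R^(2/3)·S^(1/2) = (1/0.016) × 5.290 × 0.7667^(2/3) × 0.0042^(1/2) = 17.95 m³/s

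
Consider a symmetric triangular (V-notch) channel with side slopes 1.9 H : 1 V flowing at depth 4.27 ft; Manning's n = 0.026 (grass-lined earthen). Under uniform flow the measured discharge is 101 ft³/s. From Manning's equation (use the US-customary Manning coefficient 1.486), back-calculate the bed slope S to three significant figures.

A = z·y² = 1.9×4.27² = 34.64 ft²
P = 2y√(1+z²) = 2×4.27×√(1+1.9²) = 18.34 ft
R = A/P = 34.64/18.34 = 1.889 ft
S = (Q·n / (1.486·A·R^(2/3)))² = (101×0.026 / (1.486×34.64×1.528))² = 0.001114

0.00111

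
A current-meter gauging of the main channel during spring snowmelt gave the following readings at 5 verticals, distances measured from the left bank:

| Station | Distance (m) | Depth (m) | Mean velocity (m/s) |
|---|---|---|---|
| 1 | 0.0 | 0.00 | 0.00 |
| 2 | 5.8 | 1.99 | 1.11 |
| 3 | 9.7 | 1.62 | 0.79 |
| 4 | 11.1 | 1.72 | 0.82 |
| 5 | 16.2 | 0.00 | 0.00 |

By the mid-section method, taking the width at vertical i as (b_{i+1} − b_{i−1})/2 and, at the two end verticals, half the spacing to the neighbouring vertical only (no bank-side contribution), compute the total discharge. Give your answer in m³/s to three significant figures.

18.7 m³/s

w_2 = (9.7 − 0.0)/2 = 4.85 m; q_2 = 1.11 × 1.99 × 4.85 = 10.71 m³/s
w_3 = (11.1 − 5.8)/2 = 2.65 m; q_3 = 0.79 × 1.62 × 2.65 = 3.391 m³/s
w_4 = (16.2 − 9.7)/2 = 3.25 m; q_4 = 0.82 × 1.72 × 3.25 = 4.584 m³/s
Stations 1, 5 contribute zero (depth or velocity is 0).
Q = Σ qᵢ = 18.69 m³/s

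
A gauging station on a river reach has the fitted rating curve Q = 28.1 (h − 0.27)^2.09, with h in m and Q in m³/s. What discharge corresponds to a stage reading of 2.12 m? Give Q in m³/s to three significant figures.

Q = 28.1 × (2.12 − 0.27)^2.09 = 28.1 × 1.85^2.09 = 101.6 m³/s

102 m³/s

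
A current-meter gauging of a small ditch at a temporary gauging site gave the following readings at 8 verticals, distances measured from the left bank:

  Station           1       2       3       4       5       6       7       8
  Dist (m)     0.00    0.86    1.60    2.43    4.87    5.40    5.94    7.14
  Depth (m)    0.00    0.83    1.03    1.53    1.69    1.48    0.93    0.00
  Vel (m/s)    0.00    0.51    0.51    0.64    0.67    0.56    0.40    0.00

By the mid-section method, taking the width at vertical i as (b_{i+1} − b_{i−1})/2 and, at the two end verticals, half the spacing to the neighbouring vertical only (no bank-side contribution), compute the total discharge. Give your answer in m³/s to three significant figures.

4.80 m³/s

w_2 = (1.60 − 0.00)/2 = 0.8 m; q_2 = 0.51 × 0.83 × 0.8 = 0.3386 m³/s
w_3 = (2.43 − 0.86)/2 = 0.785 m; q_3 = 0.51 × 1.03 × 0.785 = 0.4124 m³/s
w_4 = (4.87 − 1.60)/2 = 1.635 m; q_4 = 0.64 × 1.53 × 1.635 = 1.601 m³/s
w_5 = (5.40 − 2.43)/2 = 1.485 m; q_5 = 0.67 × 1.69 × 1.485 = 1.681 m³/s
w_6 = (5.94 − 4.87)/2 = 0.535 m; q_6 = 0.56 × 1.48 × 0.535 = 0.4434 m³/s
w_7 = (7.14 − 5.40)/2 = 0.87 m; q_7 = 0.40 × 0.93 × 0.87 = 0.3236 m³/s
Stations 1, 8 contribute zero (depth or velocity is 0).
Q = Σ qᵢ = 4.801 m³/s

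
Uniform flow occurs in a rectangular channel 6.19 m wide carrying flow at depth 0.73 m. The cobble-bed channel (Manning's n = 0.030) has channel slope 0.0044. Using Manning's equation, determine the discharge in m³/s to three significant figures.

7.03 m³/s

A = b·y = 6.19 × 0.73 = 4.519 m²
P = b + 2y = 6.19 + 2×0.73 = 7.650 m
R = A/P = 4.519/7.650 = 0.5907 m
Q = (1/n)·A·R^(2/3)·S^(1/2) = (1/0.030) × 4.519 × 0.5907^(2/3) × 0.0044^(1/2) = 7.034 m³/s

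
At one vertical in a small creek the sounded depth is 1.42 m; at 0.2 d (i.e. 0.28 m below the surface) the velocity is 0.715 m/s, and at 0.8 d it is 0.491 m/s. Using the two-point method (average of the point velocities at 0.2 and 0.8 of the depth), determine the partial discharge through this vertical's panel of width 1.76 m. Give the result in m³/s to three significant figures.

1.51 m³/s

v̄ = (0.715 + 0.491) / 2 = 0.6030 m/s
q = v̄ × d × w = 0.6030 × 1.42 × 1.76 = 1.507 m³/s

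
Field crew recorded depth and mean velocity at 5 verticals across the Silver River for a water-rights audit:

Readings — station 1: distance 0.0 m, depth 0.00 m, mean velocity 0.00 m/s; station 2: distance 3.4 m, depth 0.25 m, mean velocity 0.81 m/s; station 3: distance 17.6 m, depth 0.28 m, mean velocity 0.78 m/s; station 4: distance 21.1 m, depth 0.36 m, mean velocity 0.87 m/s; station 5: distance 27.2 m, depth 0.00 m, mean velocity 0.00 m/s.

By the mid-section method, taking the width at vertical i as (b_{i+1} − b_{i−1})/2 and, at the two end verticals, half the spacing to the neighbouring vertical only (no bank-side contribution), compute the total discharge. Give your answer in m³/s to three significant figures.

w_2 = (17.6 − 0.0)/2 = 8.8 m; q_2 = 0.81 × 0.25 × 8.8 = 1.782 m³/s
w_3 = (21.1 − 3.4)/2 = 8.85 m; q_3 = 0.78 × 0.28 × 8.85 = 1.933 m³/s
w_4 = (27.2 − 17.6)/2 = 4.8 m; q_4 = 0.87 × 0.36 × 4.8 = 1.503 m³/s
Stations 1, 5 contribute zero (depth or velocity is 0).
Q = Σ qᵢ = 5.218 m³/s

5.22 m³/s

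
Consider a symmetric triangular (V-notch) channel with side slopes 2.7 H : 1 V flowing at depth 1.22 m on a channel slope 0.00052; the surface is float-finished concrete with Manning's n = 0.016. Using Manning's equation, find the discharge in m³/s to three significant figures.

A = z·y² = 2.7×1.22² = 4.019 m²
P = 2y√(1+z²) = 2×1.22×√(1+2.7²) = 7.025 m
R = A/P = 4.019/7.025 = 0.5720 m
Q = (1/n)·A·R^(2/3)·S^(1/2) = (1/0.016) × 4.019 × 0.5720^(2/3) × 0.00052^(1/2) = 3.947 m³/s

3.95 m³/s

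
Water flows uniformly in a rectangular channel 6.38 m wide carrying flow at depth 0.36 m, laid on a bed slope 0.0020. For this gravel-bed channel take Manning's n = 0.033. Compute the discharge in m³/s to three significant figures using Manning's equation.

A = b·y = 6.38 × 0.36 = 2.297 m²
P = b + 2y = 6.38 + 2×0.36 = 7.100 m
R = A/P = 2.297/7.100 = 0.3235 m
Q = (1/n)·A·R^(2/3)·S^(1/2) = (1/0.033) × 2.297 × 0.3235^(2/3) × 0.0020^(1/2) = 1.467 m³/s

1.47 m³/s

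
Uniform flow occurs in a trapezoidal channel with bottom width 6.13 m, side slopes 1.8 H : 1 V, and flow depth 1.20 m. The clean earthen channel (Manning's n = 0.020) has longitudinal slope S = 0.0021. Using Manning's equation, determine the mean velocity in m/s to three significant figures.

A = (b + z·y)·y = (6.13 + 1.8×1.20)×1.20 = 9.948 m²
P = b + 2y√(1+z²) = 6.13 + 2×1.20×√(1+1.8²) = 11.07 m
R = A/P = 9.948/11.07 = 0.8985 m
Q = (1/n)·A·R^(2/3)·S^(1/2) = (1/0.020) × 9.948 × 0.8985^(2/3) × 0.0021^(1/2) = 21.22 m³/s
V = Q/A = 21.22/9.948 = 2.133 m/s

2.13 m/s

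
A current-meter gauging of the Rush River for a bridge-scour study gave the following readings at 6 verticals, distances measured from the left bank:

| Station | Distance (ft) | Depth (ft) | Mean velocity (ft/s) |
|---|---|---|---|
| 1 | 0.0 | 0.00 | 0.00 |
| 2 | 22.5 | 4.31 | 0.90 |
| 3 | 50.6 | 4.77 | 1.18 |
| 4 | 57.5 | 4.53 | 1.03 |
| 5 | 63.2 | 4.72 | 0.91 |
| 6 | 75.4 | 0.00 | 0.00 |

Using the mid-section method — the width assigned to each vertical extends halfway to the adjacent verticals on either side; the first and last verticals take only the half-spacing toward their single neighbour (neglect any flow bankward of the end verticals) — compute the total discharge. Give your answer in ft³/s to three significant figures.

w_2 = (50.6 − 0.0)/2 = 25.3 ft; q_2 = 0.90 × 4.31 × 25.3 = 98.14 ft³/s
w_3 = (57.5 − 22.5)/2 = 17.5 ft; q_3 = 1.18 × 4.77 × 17.5 = 98.50 ft³/s
w_4 = (63.2 − 50.6)/2 = 6.3 ft; q_4 = 1.03 × 4.53 × 6.3 = 29.40 ft³/s
w_5 = (75.4 − 57.5)/2 = 8.95 ft; q_5 = 0.91 × 4.72 × 8.95 = 38.44 ft³/s
Stations 1, 6 contribute zero (depth or velocity is 0).
Q = Σ qᵢ = 264.5 ft³/s

264 ft³/s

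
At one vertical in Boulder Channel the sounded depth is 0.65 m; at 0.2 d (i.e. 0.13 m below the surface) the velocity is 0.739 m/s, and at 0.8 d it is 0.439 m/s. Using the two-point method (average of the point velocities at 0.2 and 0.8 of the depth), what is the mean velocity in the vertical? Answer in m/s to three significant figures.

0.589 m/s

v̄ = (0.739 + 0.439) / 2 = 0.5890 m/s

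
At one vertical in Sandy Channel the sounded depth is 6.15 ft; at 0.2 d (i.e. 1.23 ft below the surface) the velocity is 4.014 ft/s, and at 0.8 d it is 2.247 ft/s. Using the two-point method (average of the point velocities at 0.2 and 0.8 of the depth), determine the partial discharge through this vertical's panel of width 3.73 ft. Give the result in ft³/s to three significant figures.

71.8 ft³/s

v̄ = (4.014 + 2.247) / 2 = 3.131 ft/s
q = v̄ × d × w = 3.131 × 6.15 × 3.73 = 71.81 ft³/s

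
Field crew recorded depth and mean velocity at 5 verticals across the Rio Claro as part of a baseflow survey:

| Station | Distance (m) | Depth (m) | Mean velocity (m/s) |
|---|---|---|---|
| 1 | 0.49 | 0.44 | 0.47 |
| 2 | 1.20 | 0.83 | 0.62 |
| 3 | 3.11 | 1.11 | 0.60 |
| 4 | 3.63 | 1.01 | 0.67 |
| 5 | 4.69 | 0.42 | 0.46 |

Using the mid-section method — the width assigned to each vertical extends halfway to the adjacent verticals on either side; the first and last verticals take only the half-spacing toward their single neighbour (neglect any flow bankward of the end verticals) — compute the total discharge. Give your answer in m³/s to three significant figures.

2.19 m³/s

w_1 = (1.20 − 0.49)/2 = 0.355 m; q_1 = 0.47 × 0.44 × 0.355 = 0.07341 m³/s
w_2 = (3.11 − 0.49)/2 = 1.31 m; q_2 = 0.62 × 0.83 × 1.31 = 0.6741 m³/s
w_3 = (3.63 − 1.20)/2 = 1.215 m; q_3 = 0.60 × 1.11 × 1.215 = 0.8092 m³/s
w_4 = (4.69 − 3.11)/2 = 0.79 m; q_4 = 0.67 × 1.01 × 0.79 = 0.5346 m³/s
w_5 = (4.69 − 3.63)/2 = 0.53 m; q_5 = 0.46 × 0.42 × 0.53 = 0.1024 m³/s
Q = Σ qᵢ = 2.194 m³/s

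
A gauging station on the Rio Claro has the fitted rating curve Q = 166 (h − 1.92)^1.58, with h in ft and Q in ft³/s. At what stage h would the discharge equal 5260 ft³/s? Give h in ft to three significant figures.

10.8 ft

h − h₀ = (Q/C)^(1/b) = (5260/166)^(1/1.58) = 8.911 ft
h = 1.92 + 8.911 = 10.83 ft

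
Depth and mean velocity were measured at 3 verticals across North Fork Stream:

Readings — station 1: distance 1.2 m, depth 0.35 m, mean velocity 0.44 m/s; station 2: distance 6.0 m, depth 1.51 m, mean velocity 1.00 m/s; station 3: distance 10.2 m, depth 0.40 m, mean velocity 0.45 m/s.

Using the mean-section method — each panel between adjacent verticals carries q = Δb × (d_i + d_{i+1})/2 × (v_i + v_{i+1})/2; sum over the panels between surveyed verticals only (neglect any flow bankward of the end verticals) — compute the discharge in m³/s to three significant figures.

6.12 m³/s

Panel 1-2: Δb = 4.8 m, d̄ = (0.35+1.51)/2 = 0.93, v̄ = (0.44+1.00)/2 = 0.72 → q = 4.8×0.93×0.72 = 3.214 m³/s
Panel 2-3: Δb = 4.2 m, d̄ = (1.51+0.40)/2 = 0.955, v̄ = (1.00+0.45)/2 = 0.725 → q = 4.2×0.955×0.725 = 2.908 m³/s
Q = Σ q = 6.122 m³/s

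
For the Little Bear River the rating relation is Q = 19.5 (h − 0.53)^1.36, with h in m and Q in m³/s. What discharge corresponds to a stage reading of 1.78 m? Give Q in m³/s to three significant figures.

26.4 m³/s

Q = 19.5 × (1.78 − 0.53)^1.36 = 19.5 × 1.25^1.36 = 26.41 m³/s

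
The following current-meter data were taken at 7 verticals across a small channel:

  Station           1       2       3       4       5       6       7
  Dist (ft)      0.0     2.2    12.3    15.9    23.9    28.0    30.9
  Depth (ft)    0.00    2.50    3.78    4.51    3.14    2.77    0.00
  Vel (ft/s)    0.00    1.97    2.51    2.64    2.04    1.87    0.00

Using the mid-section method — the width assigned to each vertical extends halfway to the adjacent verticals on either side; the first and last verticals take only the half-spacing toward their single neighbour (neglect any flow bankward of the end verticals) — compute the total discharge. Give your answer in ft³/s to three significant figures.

w_2 = (12.3 − 0.0)/2 = 6.15 ft; q_2 = 1.97 × 2.50 × 6.15 = 30.29 ft³/s
w_3 = (15.9 − 2.2)/2 = 6.85 ft; q_3 = 2.51 × 3.78 × 6.85 = 64.99 ft³/s
w_4 = (23.9 − 12.3)/2 = 5.8 ft; q_4 = 2.64 × 4.51 × 5.8 = 69.06 ft³/s
w_5 = (28.0 − 15.9)/2 = 6.05 ft; q_5 = 2.04 × 3.14 × 6.05 = 38.75 ft³/s
w_6 = (30.9 − 23.9)/2 = 3.5 ft; q_6 = 1.87 × 2.77 × 3.5 = 18.13 ft³/s
Stations 1, 7 contribute zero (depth or velocity is 0).
Q = Σ qᵢ = 221.2 ft³/s

221 ft³/s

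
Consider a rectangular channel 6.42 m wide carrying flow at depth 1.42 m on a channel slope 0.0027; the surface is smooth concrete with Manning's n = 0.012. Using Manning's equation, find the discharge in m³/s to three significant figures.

39.1 m³/s

A = b·y = 6.42 × 1.42 = 9.116 m²
P = b + 2y = 6.42 + 2×1.42 = 9.260 m
R = A/P = 9.116/9.260 = 0.9845 m
Q = (1/n)·A·R^(2/3)·S^(1/2) = (1/0.012) × 9.116 × 0.9845^(2/3) × 0.0027^(1/2) = 39.07 m³/s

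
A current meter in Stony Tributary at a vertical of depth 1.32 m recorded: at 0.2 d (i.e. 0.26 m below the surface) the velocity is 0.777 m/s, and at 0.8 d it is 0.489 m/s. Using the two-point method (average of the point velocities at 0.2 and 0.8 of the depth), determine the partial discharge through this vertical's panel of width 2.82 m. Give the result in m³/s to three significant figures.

v̄ = (0.777 + 0.489) / 2 = 0.6330 m/s
q = v̄ × d × w = 0.6330 × 1.32 × 2.82 = 2.356 m³/s

2.36 m³/s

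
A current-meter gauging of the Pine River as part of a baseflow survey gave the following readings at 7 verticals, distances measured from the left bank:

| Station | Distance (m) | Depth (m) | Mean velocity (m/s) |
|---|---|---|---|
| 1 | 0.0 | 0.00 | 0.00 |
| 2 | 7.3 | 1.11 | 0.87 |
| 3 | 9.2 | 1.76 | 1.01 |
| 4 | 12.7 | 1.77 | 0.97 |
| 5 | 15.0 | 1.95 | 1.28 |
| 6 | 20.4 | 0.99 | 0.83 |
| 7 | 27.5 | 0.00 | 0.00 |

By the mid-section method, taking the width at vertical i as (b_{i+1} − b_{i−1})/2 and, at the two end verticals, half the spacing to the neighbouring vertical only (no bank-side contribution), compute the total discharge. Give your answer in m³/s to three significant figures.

29.0 m³/s

w_2 = (9.2 − 0.0)/2 = 4.6 m; q_2 = 0.87 × 1.11 × 4.6 = 4.442 m³/s
w_3 = (12.7 − 7.3)/2 = 2.7 m; q_3 = 1.01 × 1.76 × 2.7 = 4.800 m³/s
w_4 = (15.0 − 9.2)/2 = 2.9 m; q_4 = 0.97 × 1.77 × 2.9 = 4.979 m³/s
w_5 = (20.4 − 12.7)/2 = 3.85 m; q_5 = 1.28 × 1.95 × 3.85 = 9.610 m³/s
w_6 = (27.5 − 15.0)/2 = 6.25 m; q_6 = 0.83 × 0.99 × 6.25 = 5.136 m³/s
Stations 1, 7 contribute zero (depth or velocity is 0).
Q = Σ qᵢ = 28.97 m³/s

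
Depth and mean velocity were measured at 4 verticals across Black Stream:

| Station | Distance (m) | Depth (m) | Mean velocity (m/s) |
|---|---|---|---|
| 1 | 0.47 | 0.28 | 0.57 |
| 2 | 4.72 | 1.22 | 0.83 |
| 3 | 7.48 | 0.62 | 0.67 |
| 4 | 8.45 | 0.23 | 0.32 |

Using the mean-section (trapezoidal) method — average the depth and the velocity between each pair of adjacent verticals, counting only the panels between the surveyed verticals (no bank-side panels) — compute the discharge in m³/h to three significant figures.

15600 m³/h

Panel 1-2: Δb = 4.25 m, d̄ = (0.28+1.22)/2 = 0.75, v̄ = (0.57+0.83)/2 = 0.7 → q = 4.25×0.75×0.7 = 2.231 m³/s
Panel 2-3: Δb = 2.76 m, d̄ = (1.22+0.62)/2 = 0.92, v̄ = (0.83+0.67)/2 = 0.75 → q = 2.76×0.92×0.75 = 1.904 m³/s
Panel 3-4: Δb = 0.97 m, d̄ = (0.62+0.23)/2 = 0.425, v̄ = (0.67+0.32)/2 = 0.495 → q = 0.97×0.425×0.495 = 0.2041 m³/s
Q = Σ q = 4.340 m³/s
= 4.340 × 3600 = 15620 m³/h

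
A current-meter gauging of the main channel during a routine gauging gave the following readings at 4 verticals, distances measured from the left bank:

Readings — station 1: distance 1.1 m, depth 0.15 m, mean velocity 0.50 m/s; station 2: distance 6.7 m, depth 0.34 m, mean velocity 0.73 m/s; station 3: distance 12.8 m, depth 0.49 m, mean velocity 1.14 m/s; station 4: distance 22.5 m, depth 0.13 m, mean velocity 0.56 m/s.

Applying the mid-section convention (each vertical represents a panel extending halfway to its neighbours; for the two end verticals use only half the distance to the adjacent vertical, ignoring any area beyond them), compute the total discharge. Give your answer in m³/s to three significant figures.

w_1 = (6.7 − 1.1)/2 = 2.8 m; q_1 = 0.50 × 0.15 × 2.8 = 0.2100 m³/s
w_2 = (12.8 − 1.1)/2 = 5.85 m; q_2 = 0.73 × 0.34 × 5.85 = 1.452 m³/s
w_3 = (22.5 − 6.7)/2 = 7.9 m; q_3 = 1.14 × 0.49 × 7.9 = 4.413 m³/s
w_4 = (22.5 − 12.8)/2 = 4.85 m; q_4 = 0.56 × 0.13 × 4.85 = 0.3531 m³/s
Q = Σ qᵢ = 6.428 m³/s

6.43 m³/s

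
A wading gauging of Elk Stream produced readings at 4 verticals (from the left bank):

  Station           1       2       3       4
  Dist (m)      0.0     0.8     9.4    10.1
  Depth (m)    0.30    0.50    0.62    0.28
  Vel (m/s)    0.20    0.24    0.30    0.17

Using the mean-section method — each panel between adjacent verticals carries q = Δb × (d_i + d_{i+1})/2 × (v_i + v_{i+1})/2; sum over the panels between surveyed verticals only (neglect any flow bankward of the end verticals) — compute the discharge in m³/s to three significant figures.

Panel 1-2: Δb = 0.8 m, d̄ = (0.30+0.50)/2 = 0.4, v̄ = (0.20+0.24)/2 = 0.22 → q = 0.8×0.4×0.22 = 0.07040 m³/s
Panel 2-3: Δb = 8.6 m, d̄ = (0.50+0.62)/2 = 0.56, v̄ = (0.24+0.30)/2 = 0.27 → q = 8.6×0.56×0.27 = 1.300 m³/s
Panel 3-4: Δb = 0.7 m, d̄ = (0.62+0.28)/2 = 0.45, v̄ = (0.30+0.17)/2 = 0.235 → q = 0.7×0.45×0.235 = 0.07403 m³/s
Q = Σ q = 1.445 m³/s

1.44 m³/s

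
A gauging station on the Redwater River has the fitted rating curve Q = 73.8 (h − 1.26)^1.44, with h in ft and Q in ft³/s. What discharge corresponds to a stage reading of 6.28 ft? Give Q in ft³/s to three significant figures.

Q = 73.8 × (6.28 − 1.26)^1.44 = 73.8 × 5.02^1.44 = 753.5 ft³/s

753 ft³/s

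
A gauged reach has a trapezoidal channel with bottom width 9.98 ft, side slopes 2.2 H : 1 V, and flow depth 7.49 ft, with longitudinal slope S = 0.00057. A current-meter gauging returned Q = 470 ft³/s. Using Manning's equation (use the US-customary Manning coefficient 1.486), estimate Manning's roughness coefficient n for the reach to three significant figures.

A = (b + z·y)·y = (9.98 + 2.2×7.49)×7.49 = 198.2 ft²
P = b + 2y√(1+z²) = 9.98 + 2×7.49×√(1+2.2²) = 46.18 ft
R = A/P = 198.2/46.18 = 4.291 ft
n = (1.486/Q)·A·R^(2/3)·S^(1/2) = (1.486/470) × 198.2 × 2.641 × 0.02387 = 0.03950

0.0395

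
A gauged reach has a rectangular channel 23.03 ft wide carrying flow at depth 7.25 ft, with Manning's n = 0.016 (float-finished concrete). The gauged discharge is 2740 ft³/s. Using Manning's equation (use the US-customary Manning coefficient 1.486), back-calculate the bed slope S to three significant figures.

0.00427

A = b·y = 23.03 × 7.25 = 167.0 ft²
P = b + 2y = 23.03 + 2×7.25 = 37.53 ft
R = A/P = 167.0/37.53 = 4.449 ft
S = (Q·n / (1.486·A·R^(2/3)))² = (2740×0.016 / (1.486×167.0×2.705))² = 0.004267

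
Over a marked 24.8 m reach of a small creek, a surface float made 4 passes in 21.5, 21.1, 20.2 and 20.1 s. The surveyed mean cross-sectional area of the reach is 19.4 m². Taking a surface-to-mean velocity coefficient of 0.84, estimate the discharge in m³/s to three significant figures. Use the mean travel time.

t̄ = (21.5 + 21.1 + 20.2 + 20.1) / 4 = 20.725 s
v_surface = L / t̄ = 24.8 / 20.725 = 1.197 m/s
v_mean = 0.84 × 1.197 = 1.005 m/s
Q = A × v_mean = 19.4 × 1.005 = 19.50 m³/s

19.5 m³/s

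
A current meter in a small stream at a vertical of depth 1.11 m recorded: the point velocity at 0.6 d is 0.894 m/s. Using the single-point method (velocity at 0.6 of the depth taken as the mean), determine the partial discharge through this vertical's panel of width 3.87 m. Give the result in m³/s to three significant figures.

v̄ = v₀.₆ = 0.894 m/s
q = v̄ × d × w = 0.8940 × 1.11 × 3.87 = 3.840 m³/s

3.84 m³/s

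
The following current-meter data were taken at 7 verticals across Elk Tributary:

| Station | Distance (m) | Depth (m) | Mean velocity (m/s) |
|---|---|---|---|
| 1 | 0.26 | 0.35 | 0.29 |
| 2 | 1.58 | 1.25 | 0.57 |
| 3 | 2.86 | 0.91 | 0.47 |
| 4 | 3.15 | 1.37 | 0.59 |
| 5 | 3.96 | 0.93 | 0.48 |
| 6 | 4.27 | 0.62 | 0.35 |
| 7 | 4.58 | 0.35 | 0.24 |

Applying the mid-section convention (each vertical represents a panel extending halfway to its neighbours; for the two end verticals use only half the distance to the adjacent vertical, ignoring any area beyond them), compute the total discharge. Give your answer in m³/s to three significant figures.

w_1 = (1.58 − 0.26)/2 = 0.66 m; q_1 = 0.29 × 0.35 × 0.66 = 0.06699 m³/s
w_2 = (2.86 − 0.26)/2 = 1.3 m; q_2 = 0.57 × 1.25 × 1.3 = 0.9263 m³/s
w_3 = (3.15 − 1.58)/2 = 0.785 m; q_3 = 0.47 × 0.91 × 0.785 = 0.3357 m³/s
w_4 = (3.96 − 2.86)/2 = 0.55 m; q_4 = 0.59 × 1.37 × 0.55 = 0.4446 m³/s
w_5 = (4.27 − 3.15)/2 = 0.56 m; q_5 = 0.48 × 0.93 × 0.56 = 0.2500 m³/s
w_6 = (4.58 − 3.96)/2 = 0.31 m; q_6 = 0.35 × 0.62 × 0.31 = 0.06727 m³/s
w_7 = (4.58 − 4.27)/2 = 0.155 m; q_7 = 0.24 × 0.35 × 0.155 = 0.01302 m³/s
Q = Σ qᵢ = 2.104 m³/s

2.10 m³/s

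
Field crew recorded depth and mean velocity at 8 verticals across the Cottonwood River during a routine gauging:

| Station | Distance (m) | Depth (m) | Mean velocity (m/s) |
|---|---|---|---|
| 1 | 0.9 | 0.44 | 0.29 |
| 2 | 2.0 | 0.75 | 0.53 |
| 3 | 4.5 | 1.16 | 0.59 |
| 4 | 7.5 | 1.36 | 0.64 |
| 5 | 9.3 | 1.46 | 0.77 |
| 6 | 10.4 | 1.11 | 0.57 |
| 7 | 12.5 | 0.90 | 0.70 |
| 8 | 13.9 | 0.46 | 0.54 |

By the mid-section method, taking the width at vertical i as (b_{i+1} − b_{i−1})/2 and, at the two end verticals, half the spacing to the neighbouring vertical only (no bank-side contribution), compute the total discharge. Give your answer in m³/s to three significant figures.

w_1 = (2.0 − 0.9)/2 = 0.55 m; q_1 = 0.29 × 0.44 × 0.55 = 0.07018 m³/s
w_2 = (4.5 − 0.9)/2 = 1.8 m; q_2 = 0.53 × 0.75 × 1.8 = 0.7155 m³/s
w_3 = (7.5 − 2.0)/2 = 2.75 m; q_3 = 0.59 × 1.16 × 2.75 = 1.882 m³/s
w_4 = (9.3 − 4.5)/2 = 2.4 m; q_4 = 0.64 × 1.36 × 2.4 = 2.089 m³/s
w_5 = (10.4 − 7.5)/2 = 1.45 m; q_5 = 0.77 × 1.46 × 1.45 = 1.630 m³/s
w_6 = (12.5 − 9.3)/2 = 1.6 m; q_6 = 0.57 × 1.11 × 1.6 = 1.012 m³/s
w_7 = (13.9 − 10.4)/2 = 1.75 m; q_7 = 0.70 × 0.90 × 1.75 = 1.103 m³/s
w_8 = (13.9 − 12.5)/2 = 0.7 m; q_8 = 0.54 × 0.46 × 0.7 = 0.1739 m³/s
Q = Σ qᵢ = 8.676 m³/s

8.68 m³/s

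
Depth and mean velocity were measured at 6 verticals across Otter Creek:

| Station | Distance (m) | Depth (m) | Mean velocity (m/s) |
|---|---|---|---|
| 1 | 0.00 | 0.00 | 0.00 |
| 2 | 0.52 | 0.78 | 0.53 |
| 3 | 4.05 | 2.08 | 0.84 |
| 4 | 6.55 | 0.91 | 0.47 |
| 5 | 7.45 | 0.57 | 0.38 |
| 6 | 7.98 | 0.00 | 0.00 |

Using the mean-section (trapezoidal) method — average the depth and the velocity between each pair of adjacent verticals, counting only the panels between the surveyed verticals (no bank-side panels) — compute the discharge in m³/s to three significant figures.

Panel 1-2: Δb = 0.52 m, d̄ = (0.00+0.78)/2 = 0.39, v̄ = (0.00+0.53)/2 = 0.265 → q = 0.52×0.39×0.265 = 0.05374 m³/s
Panel 2-3: Δb = 3.53 m, d̄ = (0.78+2.08)/2 = 1.43, v̄ = (0.53+0.84)/2 = 0.685 → q = 3.53×1.43×0.685 = 3.458 m³/s
Panel 3-4: Δb = 2.5 m, d̄ = (2.08+0.91)/2 = 1.495, v̄ = (0.84+0.47)/2 = 0.655 → q = 2.5×1.495×0.655 = 2.448 m³/s
Panel 4-5: Δb = 0.9 m, d̄ = (0.91+0.57)/2 = 0.74, v̄ = (0.47+0.38)/2 = 0.425 → q = 0.9×0.74×0.425 = 0.2831 m³/s
Panel 5-6: Δb = 0.53 m, d̄ = (0.57+0.00)/2 = 0.285, v̄ = (0.38+0.00)/2 = 0.19 → q = 0.53×0.285×0.19 = 0.02870 m³/s
Q = Σ q = 6.271 m³/s

6.27 m³/s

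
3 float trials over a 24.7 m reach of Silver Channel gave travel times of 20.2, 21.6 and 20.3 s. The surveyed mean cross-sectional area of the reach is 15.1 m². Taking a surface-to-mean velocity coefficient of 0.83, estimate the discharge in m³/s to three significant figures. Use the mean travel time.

15.0 m³/s

t̄ = (20.2 + 21.6 + 20.3) / 3 = 20.7 s
v_surface = L / t̄ = 24.7 / 20.7 = 1.193 m/s
v_mean = 0.83 × 1.193 = 0.9904 m/s
Q = A × v_mean = 15.1 × 0.9904 = 14.95 m³/s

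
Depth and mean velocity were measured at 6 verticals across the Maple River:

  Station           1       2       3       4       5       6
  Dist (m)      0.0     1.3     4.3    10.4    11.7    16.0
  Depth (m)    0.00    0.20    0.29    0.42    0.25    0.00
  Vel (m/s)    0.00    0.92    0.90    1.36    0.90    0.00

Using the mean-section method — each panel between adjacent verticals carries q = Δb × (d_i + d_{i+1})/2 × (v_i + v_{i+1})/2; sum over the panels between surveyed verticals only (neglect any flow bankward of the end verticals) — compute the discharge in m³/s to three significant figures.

3.91 m³/s

Panel 1-2: Δb = 1.3 m, d̄ = (0.00+0.20)/2 = 0.1, v̄ = (0.00+0.92)/2 = 0.46 → q = 1.3×0.1×0.46 = 0.05980 m³/s
Panel 2-3: Δb = 3 m, d̄ = (0.20+0.29)/2 = 0.245, v̄ = (0.92+0.90)/2 = 0.91 → q = 3×0.245×0.91 = 0.6689 m³/s
Panel 3-4: Δb = 6.1 m, d̄ = (0.29+0.42)/2 = 0.355, v̄ = (0.90+1.36)/2 = 1.13 → q = 6.1×0.355×1.13 = 2.447 m³/s
Panel 4-5: Δb = 1.3 m, d̄ = (0.42+0.25)/2 = 0.335, v̄ = (1.36+0.90)/2 = 1.13 → q = 1.3×0.335×1.13 = 0.4921 m³/s
Panel 5-6: Δb = 4.3 m, d̄ = (0.25+0.00)/2 = 0.125, v̄ = (0.90+0.00)/2 = 0.45 → q = 4.3×0.125×0.45 = 0.2419 m³/s
Q = Σ q = 3.910 m³/s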